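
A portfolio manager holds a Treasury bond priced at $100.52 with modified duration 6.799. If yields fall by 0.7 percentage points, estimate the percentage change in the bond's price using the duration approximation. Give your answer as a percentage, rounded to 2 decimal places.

+4.76%

Duration approximation: ΔP/P ≈ -D_mod · Δy = -6.799 × (-0.007) = +0.047593.
As a percentage: +4.7593%.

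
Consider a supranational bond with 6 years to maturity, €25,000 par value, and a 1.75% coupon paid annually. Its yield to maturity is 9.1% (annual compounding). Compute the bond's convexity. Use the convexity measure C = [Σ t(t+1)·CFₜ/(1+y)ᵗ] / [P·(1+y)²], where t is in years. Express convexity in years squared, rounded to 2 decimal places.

With y = 0.091:
  t   CF        PV=CF/(1+0.091)^t    t·PV        t(t+1)·PV
  1       437.50       401.0082       401.0082         802.0165
  2       437.50       367.5603       735.1205       2,205.3616
  3       437.50       336.9022     1,010.7065       4,042.8260
  4       437.50       308.8013     1,235.2050       6,176.0251
  5       437.50       283.0442     1,415.2211       8,491.3269
  6    25,437.50    15,084.3265    90,505.9588     633,541.7114
  Σ                 16,781.6426    95,303.2202     655,259.2675
P = 16,781.6426.
Convexity = Σ t(t+1)·PV / [P·(1+y)²] = 655,259.2675 / (16,781.6426 × 1.190281) = 32.80418.

32.80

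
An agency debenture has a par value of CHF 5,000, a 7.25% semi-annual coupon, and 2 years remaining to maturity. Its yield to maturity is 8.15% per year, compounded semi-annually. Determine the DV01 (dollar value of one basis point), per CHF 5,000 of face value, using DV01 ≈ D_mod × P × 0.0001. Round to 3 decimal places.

CHF 0.896

Periodic yield y = 0.04075.
  t   CF        PV=CF/(1+0.04075)^t    t·PV
  1       181.25       174.1533       174.1533
  2       181.25       167.3344       334.6688
  3       181.25       160.7825       482.3475
  4     5,181.25     4,416.2014    17,664.8055
  Σ                  4,918.4715    18,655.9750
P = 4,918.4715; D_Mac = 3.79304 half-year periods = 1.89652 yrs; D_mod = 1.82226 yrs.
DV01 ≈ 1.82226 × 4,918.4715 × 0.0001 = 0.896276.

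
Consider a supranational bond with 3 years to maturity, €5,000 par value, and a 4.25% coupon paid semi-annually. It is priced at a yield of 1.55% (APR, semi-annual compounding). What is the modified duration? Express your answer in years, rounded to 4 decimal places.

2.8329 years

Periodic yield y = 0.00775. First find Macaulay duration:
  t   CF        PV=CF/(1+0.00775)^t    t·PV
  1       106.25       105.4329       105.4329
  2       106.25       104.6221       209.2441
  3       106.25       103.8175       311.4525
  4       106.25       103.0191       412.0764
  5       106.25       102.2268       511.1342
  6     5,106.25     4,875.1191    29,250.7148
  Σ                  5,394.2375    30,800.0548
P = 5,394.2375; Macaulay duration = 30,800.0548 / 5,394.2375 = 5.70981 half-year periods = 2.85490 years.
Modified duration = D_Mac / (1 + y) = 2.85490 / 1.00775 = 2.83295 years.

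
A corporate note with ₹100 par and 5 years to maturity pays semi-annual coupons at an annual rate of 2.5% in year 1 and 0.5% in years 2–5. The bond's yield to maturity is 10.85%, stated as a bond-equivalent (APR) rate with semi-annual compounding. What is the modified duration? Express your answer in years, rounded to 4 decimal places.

4.5531 years

Periodic yield y = 0.05425. First find Macaulay duration:
  t   CF        PV=CF/(1+0.05425)^t    t·PV
  1         1.25         1.1857         1.1857
  2         1.25         1.1247         2.2493
  3         0.25         0.2134         0.6401
  4         0.25         0.2024         0.8095
  5         0.25         0.1920         0.9598
  6         0.25         0.1821         1.0925
  7         0.25         0.1727         1.2090
  8         0.25         0.1638         1.3106
  9         0.25         0.1554         1.3986
  10      100.25        59.1083       591.0827
  Σ                     62.7003       601.9379
P = 62.7003; Macaulay duration = 601.9379 / 62.7003 = 9.60023 half-year periods = 4.80012 years.
Modified duration = D_Mac / (1 + y) = 4.80012 / 1.05425 = 4.55311 years.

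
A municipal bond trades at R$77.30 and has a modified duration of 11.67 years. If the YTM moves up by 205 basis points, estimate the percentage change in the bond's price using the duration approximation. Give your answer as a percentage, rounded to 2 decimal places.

-23.92%

Duration approximation: ΔP/P ≈ -D_mod · Δy = -11.67 × (+0.0205) = -0.239235.
As a percentage: -23.9235%.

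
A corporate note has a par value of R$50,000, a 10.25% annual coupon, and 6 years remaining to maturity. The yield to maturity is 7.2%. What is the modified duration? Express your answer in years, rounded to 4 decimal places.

4.5276 years

Periodic yield y = 0.072. First find Macaulay duration:
  t   CF        PV=CF/(1+0.072)^t    t·PV
  1     5,125.00     4,780.7836     4,780.7836
  2     5,125.00     4,459.6862     8,919.3724
  3     5,125.00     4,160.1550    12,480.4650
  4     5,125.00     3,880.7416    15,522.9665
  5     5,125.00     3,620.0948    18,100.4740
  6    55,125.00    36,322.8478   217,937.0865
  Σ                 57,224.3089   277,741.1479
P = 57,224.3089; Macaulay duration = 277,741.1479 / 57,224.3089 = 4.85355 years.
Modified duration = D_Mac / (1 + y) = 4.85355 / 1.072 = 4.52757 years.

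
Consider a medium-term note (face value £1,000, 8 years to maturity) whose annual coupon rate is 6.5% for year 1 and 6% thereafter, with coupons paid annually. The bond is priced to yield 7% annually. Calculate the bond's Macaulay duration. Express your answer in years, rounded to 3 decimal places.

6.504 years

Periodic yield y = 0.07. Discount each cash flow and weight by its year:
  t   CF        PV=CF/(1+0.07)^t    t·PV
  1        65.00        60.7477        60.7477
  2        60.00        52.4063       104.8126
  3        60.00        48.9779       146.9336
  4        60.00        45.7737       183.0949
  5        60.00        42.7792       213.8959
  6        60.00        39.9805       239.8832
  7        60.00        37.3650       261.5549
  8     1,060.00       616.9297     4,935.4372
  Σ                    944.9599     6,146.3599
Price P = Σ PV = 944.9599.
Macaulay duration = Σ(t·PV) / P = 6,146.3599 / 944.9599 = 6.50436 years.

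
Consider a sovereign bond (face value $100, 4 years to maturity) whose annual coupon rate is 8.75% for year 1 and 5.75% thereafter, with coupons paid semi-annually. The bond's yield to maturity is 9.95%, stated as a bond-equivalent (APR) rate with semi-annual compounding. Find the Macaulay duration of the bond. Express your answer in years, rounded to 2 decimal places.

3.51 years

Periodic yield y = 0.04975. Discount each cash flow and weight by its period:
  t   CF        PV=CF/(1+0.04975)^t    t·PV
  1        4.375         4.1677         4.1677
  2        4.375         3.9701         7.9403
  3        2.875         2.4853         7.4559
  4        2.875         2.3675         9.4701
  5        2.875         2.2553        11.2766
  6        2.875         2.1484        12.8906
  7        2.875         2.0466        14.3263
  8      102.875        69.7626       558.1010
  Σ                     89.2036       625.6285
Price P = Σ PV = 89.2036.
Macaulay duration = Σ(t·PV) / P = 625.6285 / 89.2036 = 7.01349 half-year periods.
In years: 7.01349 / 2 = 3.50674 years.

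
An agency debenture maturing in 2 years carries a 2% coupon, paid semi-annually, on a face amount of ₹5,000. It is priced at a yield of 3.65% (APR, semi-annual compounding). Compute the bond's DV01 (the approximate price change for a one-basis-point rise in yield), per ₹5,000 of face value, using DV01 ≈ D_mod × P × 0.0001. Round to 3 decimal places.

₹0.937

Periodic yield y = 0.01825.
  t   CF        PV=CF/(1+0.01825)^t    t·PV
  1        50.00        49.1039        49.1039
  2        50.00        48.2238        96.4475
  3        50.00        47.3595       142.0784
  4     5,050.00     4,697.5748    18,790.2992
  Σ                  4,842.2619    19,077.9289
P = 4,842.2619; D_Mac = 3.93988 half-year periods = 1.96994 yrs; D_mod = 1.93463 yrs.
DV01 ≈ 1.93463 × 4,842.2619 × 0.0001 = 0.936800.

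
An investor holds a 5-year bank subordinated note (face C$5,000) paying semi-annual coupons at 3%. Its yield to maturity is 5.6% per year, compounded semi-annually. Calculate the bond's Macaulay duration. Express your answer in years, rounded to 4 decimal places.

Periodic yield y = 0.028. Discount each cash flow and weight by its period:
  t   CF        PV=CF/(1+0.028)^t    t·PV
  1        75.00        72.9572        72.9572
  2        75.00        70.9700       141.9401
  3        75.00        69.0370       207.1110
  4        75.00        67.1566       268.6265
  5        75.00        65.3274       326.6372
  6        75.00        63.5481       381.2886
  7        75.00        61.8172       432.7205
  8        75.00        60.1335       481.0678
  9        75.00        58.4956       526.4604
  10    5,075.00     3,850.3916    38,503.9159
  Σ                  4,439.8343    41,342.7253
Price P = Σ PV = 4,439.8343.
Macaulay duration = Σ(t·PV) / P = 41,342.7253 / 4,439.8343 = 9.31177 half-year periods.
In years: 9.31177 / 2 = 4.65589 years.

4.6559 years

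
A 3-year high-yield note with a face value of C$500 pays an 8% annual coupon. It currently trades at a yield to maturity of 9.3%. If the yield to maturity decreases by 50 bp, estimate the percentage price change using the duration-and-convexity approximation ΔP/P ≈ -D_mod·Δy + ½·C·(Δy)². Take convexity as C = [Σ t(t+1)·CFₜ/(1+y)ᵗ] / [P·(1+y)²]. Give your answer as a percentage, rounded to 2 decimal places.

+1.28%

With y = 0.093:
  t   CF        PV=CF/(1+0.093)^t    t·PV        t(t+1)·PV
  1        40.00        36.5965        36.5965          73.1930
  2        40.00        33.4826        66.9653         200.8958
  3       540.00       413.5550     1,240.6650       4,962.6600
  Σ                    483.6342     1,344.2268       5,236.7489
P = 483.6342; D_Mac = 2.77943 yrs; D_mod = 2.54294 yrs; C = 9.06368.
Duration effect: -2.54294 × (-0.005) = +0.012715
Convexity effect: 0.5 × 9.06368 × (-0.005)² = +0.0001133
ΔP/P ≈ +0.012715 + 0.0001133 = +0.012828 = +1.2828%.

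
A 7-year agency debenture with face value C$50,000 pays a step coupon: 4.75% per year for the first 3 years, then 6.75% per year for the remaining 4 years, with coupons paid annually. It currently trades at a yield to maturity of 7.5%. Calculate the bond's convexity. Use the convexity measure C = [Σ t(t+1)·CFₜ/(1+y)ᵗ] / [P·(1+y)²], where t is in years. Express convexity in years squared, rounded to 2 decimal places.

With y = 0.075:
  t   CF        PV=CF/(1+0.075)^t    t·PV        t(t+1)·PV
  1     2,375.00     2,209.3023     2,209.3023       4,418.6047
  2     2,375.00     2,055.1650     4,110.3299      12,330.9897
  3     2,375.00     1,911.7814     5,735.3441      22,941.3762
  4     3,375.00     2,527.2018    10,108.8072      50,544.0358
  5     3,375.00     2,350.8854    11,754.4269      70,526.5615
  6     3,375.00     2,186.8701    13,121.2207      91,848.5452
  7    53,375.00    32,172.0428   225,204.2998   1,801,634.3988
  Σ                 45,413.2488   272,243.7310   2,054,244.5119
P = 45,413.2488.
Convexity = Σ t(t+1)·PV / [P·(1+y)²] = 2,054,244.5119 / (45,413.2488 × 1.155625) = 39.14287.

39.14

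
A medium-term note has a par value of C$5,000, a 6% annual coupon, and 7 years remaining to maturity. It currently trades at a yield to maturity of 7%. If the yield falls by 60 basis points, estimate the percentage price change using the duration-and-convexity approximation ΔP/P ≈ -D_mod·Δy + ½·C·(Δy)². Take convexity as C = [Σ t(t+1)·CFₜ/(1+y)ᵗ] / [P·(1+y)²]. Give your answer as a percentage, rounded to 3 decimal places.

+3.368%

With y = 0.07:
  t   CF        PV=CF/(1+0.07)^t    t·PV        t(t+1)·PV
  1       300.00       280.3738       280.3738         560.7477
  2       300.00       262.0316       524.0632       1,572.1897
  3       300.00       244.8894       734.6681       2,938.6724
  4       300.00       228.8686       915.4743       4,577.3713
  5       300.00       213.8959     1,069.4793       6,416.8756
  6       300.00       199.9027     1,199.4160       8,395.9120
  7     5,300.00     3,300.5736    23,104.0154     184,832.1234
  Σ                  4,730.5355    27,827.4901     209,293.8920
P = 4,730.5355; D_Mac = 5.88252 yrs; D_mod = 5.49769 yrs; C = 38.64370.
Duration effect: -5.49769 × (-0.006) = +0.032986
Convexity effect: 0.5 × 38.64370 × (-0.006)² = +0.0006956
ΔP/P ≈ +0.032986 + 0.0006956 = +0.033682 = +3.3682%.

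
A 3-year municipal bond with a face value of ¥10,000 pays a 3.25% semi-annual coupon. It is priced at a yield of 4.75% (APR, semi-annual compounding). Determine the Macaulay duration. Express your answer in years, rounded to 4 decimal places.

Periodic yield y = 0.02375. Discount each cash flow and weight by its period:
  t   CF        PV=CF/(1+0.02375)^t    t·PV
  1       162.50       158.7302       158.7302
  2       162.50       155.0478       310.0955
  3       162.50       151.4508       454.3525
  4       162.50       147.9373       591.7492
  5       162.50       144.5053       722.5265
  6    10,162.50     8,827.4867    52,964.9200
  Σ                  9,585.1580    55,202.3739
Price P = Σ PV = 9,585.1580.
Macaulay duration = Σ(t·PV) / P = 55,202.3739 / 9,585.1580 = 5.75915 half-year periods.
In years: 5.75915 / 2 = 2.87958 years.

2.8796 years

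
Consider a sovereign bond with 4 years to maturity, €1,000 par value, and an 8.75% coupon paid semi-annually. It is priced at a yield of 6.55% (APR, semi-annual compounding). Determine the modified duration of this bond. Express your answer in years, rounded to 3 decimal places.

3.372 years

Periodic yield y = 0.03275. First find Macaulay duration:
  t   CF        PV=CF/(1+0.03275)^t    t·PV
  1        43.75        42.3626        42.3626
  2        43.75        41.0192        82.0385
  3        43.75        39.7185       119.1554
  4        43.75        38.4589       153.8357
  5        43.75        37.2393       186.1967
  6        43.75        36.0584       216.3506
  7        43.75        34.9150       244.4048
  8     1,043.75       806.5566     6,452.4529
  Σ                  1,076.3286     7,496.7973
P = 1,076.3286; Macaulay duration = 7,496.7973 / 1,076.3286 = 6.96516 half-year periods = 3.48258 years.
Modified duration = D_Mac / (1 + y) = 3.48258 / 1.03275 = 3.37214 years.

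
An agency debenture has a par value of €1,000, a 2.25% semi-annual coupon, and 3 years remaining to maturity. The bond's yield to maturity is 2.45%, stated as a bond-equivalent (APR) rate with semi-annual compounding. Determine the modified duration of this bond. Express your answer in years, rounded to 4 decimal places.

2.8822 years

Periodic yield y = 0.01225. First find Macaulay duration:
  t   CF        PV=CF/(1+0.01225)^t    t·PV
  1        11.25        11.1139        11.1139
  2        11.25        10.9794        21.9587
  3        11.25        10.8465        32.5395
  4        11.25        10.7152        42.8609
  5        11.25        10.5856        52.9278
  6     1,011.25       940.0086     5,640.0515
  Σ                    994.2491     5,801.4523
P = 994.2491; Macaulay duration = 5,801.4523 / 994.2491 = 5.83501 half-year periods = 2.91750 years.
Modified duration = D_Mac / (1 + y) = 2.91750 / 1.01225 = 2.88220 years.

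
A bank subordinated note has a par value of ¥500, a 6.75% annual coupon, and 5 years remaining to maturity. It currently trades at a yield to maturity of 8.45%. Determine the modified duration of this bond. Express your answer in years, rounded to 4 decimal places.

Periodic yield y = 0.0845. First find Macaulay duration:
  t   CF        PV=CF/(1+0.0845)^t    t·PV
  1        33.75        31.1203        31.1203
  2        33.75        28.6956        57.3911
  3        33.75        26.4597        79.3791
  4        33.75        24.3981        97.5923
  5       533.75       355.7870     1,778.9351
  Σ                    466.4607     2,044.4180
P = 466.4607; Macaulay duration = 2,044.4180 / 466.4607 = 4.38283 years.
Modified duration = D_Mac / (1 + y) = 4.38283 / 1.0845 = 4.04134 years.

4.0413 years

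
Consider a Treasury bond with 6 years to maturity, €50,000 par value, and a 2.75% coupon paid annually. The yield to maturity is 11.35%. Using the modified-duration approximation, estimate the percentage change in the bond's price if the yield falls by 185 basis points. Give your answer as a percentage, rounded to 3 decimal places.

+9.128%

Periodic yield y = 0.1135. Modified duration first:
  t   CF        PV=CF/(1+0.1135)^t    t·PV
  1     1,375.00     1,234.8451     1,234.8451
  2     1,375.00     1,108.9763     2,217.9526
  3     1,375.00       995.9374     2,987.8121
  4     1,375.00       894.4206     3,577.6826
  5     1,375.00       803.2516     4,016.2579
  6    51,375.00    26,953.2107   161,719.2643
  Σ                 31,990.6417   175,753.8146
P = 31,990.6417; D_Mac = 5.49391 yrs; D_mod = 5.49391/(1+0.1135) = 4.93391 yrs.
ΔP/P ≈ -D_mod · Δy = -4.93391 × (-0.0185) = +0.091277 = +9.1277%.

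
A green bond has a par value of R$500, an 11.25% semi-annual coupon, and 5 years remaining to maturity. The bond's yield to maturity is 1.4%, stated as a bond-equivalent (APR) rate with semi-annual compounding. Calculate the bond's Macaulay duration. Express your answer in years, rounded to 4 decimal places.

Periodic yield y = 0.007. Discount each cash flow and weight by its period:
  t   CF        PV=CF/(1+0.007)^t    t·PV
  1       28.125        27.9295        27.9295
  2       28.125        27.7353        55.4707
  3       28.125        27.5425        82.6276
  4       28.125        27.3511       109.4044
  5       28.125        27.1610       135.8048
  6       28.125        26.9722       161.8330
  7       28.125        26.7847       187.4927
  8       28.125        26.5985       212.7878
  9       28.125        26.4136       237.7222
  10     528.125       492.5406     4,925.4058
  Σ                    737.0289     6,136.4785
Price P = Σ PV = 737.0289.
Macaulay duration = Σ(t·PV) / P = 6,136.4785 / 737.0289 = 8.32597 half-year periods.
In years: 8.32597 / 2 = 4.16298 years.

4.1630 years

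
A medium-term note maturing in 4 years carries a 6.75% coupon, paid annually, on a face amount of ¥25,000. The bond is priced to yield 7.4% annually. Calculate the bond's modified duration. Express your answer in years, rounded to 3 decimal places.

3.382 years

Periodic yield y = 0.074. First find Macaulay duration:
  t   CF        PV=CF/(1+0.074)^t    t·PV
  1     1,687.50     1,571.2291     1,571.2291
  2     1,687.50     1,462.9693     2,925.9386
  3     1,687.50     1,362.1688     4,086.5065
  4    26,687.50    20,058.1450    80,232.5801
  Σ                 24,454.5122    88,816.2543
P = 24,454.5122; Macaulay duration = 88,816.2543 / 24,454.5122 = 3.63190 years.
Modified duration = D_Mac / (1 + y) = 3.63190 / 1.074 = 3.38165 years.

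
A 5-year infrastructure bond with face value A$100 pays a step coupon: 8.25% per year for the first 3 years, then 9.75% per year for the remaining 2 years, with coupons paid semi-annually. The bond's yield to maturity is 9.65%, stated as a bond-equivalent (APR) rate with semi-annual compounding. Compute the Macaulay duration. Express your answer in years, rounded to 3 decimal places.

Periodic yield y = 0.04825. Discount each cash flow and weight by its period:
  t   CF        PV=CF/(1+0.04825)^t    t·PV
  1        4.125         3.9351         3.9351
  2        4.125         3.7540         7.5080
  3        4.125         3.5812        10.7436
  4        4.125         3.4164        13.6655
  5        4.125         3.2591        16.2956
  6        4.125         3.1091        18.6546
  7        4.875         3.5053        24.5368
  8        4.875         3.3439        26.7513
  9        4.875         3.1900        28.7100
  10     104.875        65.4671       654.6712
  Σ                     96.5612       805.4718
Price P = Σ PV = 96.5612.
Macaulay duration = Σ(t·PV) / P = 805.4718 / 96.5612 = 8.34157 half-year periods.
In years: 8.34157 / 2 = 4.17078 years.

4.171 years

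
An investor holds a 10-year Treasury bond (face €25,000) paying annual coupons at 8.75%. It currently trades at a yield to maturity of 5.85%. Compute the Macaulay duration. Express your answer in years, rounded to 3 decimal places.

Periodic yield y = 0.0585. Discount each cash flow and weight by its year:
  t   CF        PV=CF/(1+0.0585)^t    t·PV
  1     2,187.50     2,066.6037     2,066.6037
  2     2,187.50     1,952.3889     3,904.7779
  3     2,187.50     1,844.4865     5,533.4594
  4     2,187.50     1,742.5474     6,970.1898
  5     2,187.50     1,646.2423     8,231.2114
  6     2,187.50     1,555.2596     9,331.5575
  7     2,187.50     1,469.3052    10,285.1366
  8     2,187.50     1,388.1013    11,104.8104
  9     2,187.50     1,311.3853    11,802.4674
  10   27,187.50    15,397.8701   153,978.7007
  Σ                 30,374.1903   223,208.9149
Price P = Σ PV = 30,374.1903.
Macaulay duration = Σ(t·PV) / P = 223,208.9149 / 30,374.1903 = 7.34864 years.

7.349 years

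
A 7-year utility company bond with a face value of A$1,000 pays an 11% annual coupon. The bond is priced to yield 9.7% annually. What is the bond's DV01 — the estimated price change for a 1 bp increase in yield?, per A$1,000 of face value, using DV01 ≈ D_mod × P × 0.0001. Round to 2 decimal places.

A$0.51

Periodic yield y = 0.097.
  t   CF        PV=CF/(1+0.097)^t    t·PV
  1       110.00       100.2735       100.2735
  2       110.00        91.4070       182.8140
  3       110.00        83.3245       249.9735
  4       110.00        75.9567       303.8269
  5       110.00        69.2404       346.2020
  6       110.00        63.1180       378.7077
  7     1,110.00       580.5994     4,064.1958
  Σ                  1,063.9195     5,625.9934
P = 1,063.9195; D_Mac = 5.28799 yrs; D_mod = 4.82041 yrs.
DV01 ≈ 4.82041 × 1,063.9195 × 0.0001 = 0.512853.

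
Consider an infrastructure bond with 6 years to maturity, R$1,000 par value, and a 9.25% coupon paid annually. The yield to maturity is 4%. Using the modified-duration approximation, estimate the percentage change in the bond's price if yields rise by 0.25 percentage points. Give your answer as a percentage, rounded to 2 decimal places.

Periodic yield y = 0.04. Modified duration first:
  t   CF        PV=CF/(1+0.04)^t    t·PV
  1        92.50        88.9423        88.9423
  2        92.50        85.5214       171.0429
  3        92.50        82.2322       246.6965
  4        92.50        79.0694       316.2776
  5        92.50        76.0283       380.1413
  6     1,092.50       863.4186     5,180.5117
  Σ                  1,275.2122     6,383.6123
P = 1,275.2122; D_Mac = 5.00592 yrs; D_mod = 5.00592/(1+0.04) = 4.81339 yrs.
ΔP/P ≈ -D_mod · Δy = -4.81339 × (+0.0025) = -0.012033 = -1.2033%.

-1.20%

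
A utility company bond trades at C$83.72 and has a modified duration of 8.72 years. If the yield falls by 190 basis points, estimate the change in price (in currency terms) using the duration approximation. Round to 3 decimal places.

Duration approximation: ΔP/P ≈ -D_mod · Δy = -8.72 × (-0.019) = +0.165680.
ΔP ≈ 83.72 × (+0.165680) = +13.8707296.

+C$13.871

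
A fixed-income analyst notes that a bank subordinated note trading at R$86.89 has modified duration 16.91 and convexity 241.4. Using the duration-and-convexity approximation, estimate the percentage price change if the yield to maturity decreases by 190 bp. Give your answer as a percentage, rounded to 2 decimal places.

Duration effect: -D_mod·Δy = -16.91 × (-0.019) = +0.321290
Convexity effect: ½·C·(Δy)² = 0.5 × 241.4 × (-0.019)² = +0.0435727
ΔP/P ≈ +0.321290 + 0.0435727 = +0.3648627
= +36.48627%.

+36.49%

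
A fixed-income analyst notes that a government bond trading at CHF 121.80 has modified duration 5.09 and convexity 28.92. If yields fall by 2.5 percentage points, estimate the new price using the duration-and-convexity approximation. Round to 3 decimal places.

CHF 138.400

Duration effect: -D_mod·Δy = -5.09 × (-0.025) = +0.127250
Convexity effect: ½·C·(Δy)² = 0.5 × 28.92 × (-0.025)² = +0.0090375
ΔP/P ≈ +0.127250 + 0.0090375 = +0.1362875
New price ≈ 121.80 × (1 + 0.1362875) = 138.3998175.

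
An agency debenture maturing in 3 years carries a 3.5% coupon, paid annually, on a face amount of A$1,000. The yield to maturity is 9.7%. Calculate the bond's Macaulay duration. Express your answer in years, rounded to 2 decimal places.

2.89 years

Periodic yield y = 0.097. Discount each cash flow and weight by its year:
  t   CF        PV=CF/(1+0.097)^t    t·PV
  1        35.00        31.9052        31.9052
  2        35.00        29.0840        58.1681
  3     1,035.00       784.0080     2,352.0239
  Σ                    844.9972     2,442.0971
Price P = Σ PV = 844.9972.
Macaulay duration = Σ(t·PV) / P = 2,442.0971 / 844.9972 = 2.89007 years.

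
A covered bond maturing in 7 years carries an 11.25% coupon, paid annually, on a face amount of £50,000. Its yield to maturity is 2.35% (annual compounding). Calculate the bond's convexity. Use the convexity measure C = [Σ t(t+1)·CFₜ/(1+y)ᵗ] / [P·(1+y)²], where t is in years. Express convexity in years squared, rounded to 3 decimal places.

With y = 0.0235:
  t   CF        PV=CF/(1+0.0235)^t    t·PV        t(t+1)·PV
  1     5,625.00     5,495.8476     5,495.8476      10,991.6952
  2     5,625.00     5,369.6606    10,739.3211      32,217.9634
  3     5,625.00     5,246.3708    15,739.1125      62,956.4501
  4     5,625.00     5,125.9119    20,503.6477     102,518.2383
  5     5,625.00     5,008.2188    25,041.0939     150,246.5632
  6     5,625.00     4,893.2279    29,359.3675     205,515.5725
  7    55,625.00    47,277.5644   330,942.9509   2,647,543.6071
  Σ                 78,416.8020   437,821.3411   3,211,990.0897
P = 78,416.8020.
Convexity = Σ t(t+1)·PV / [P·(1+y)²] = 3,211,990.0897 / (78,416.8020 × 1.047552) = 39.10114.

39.101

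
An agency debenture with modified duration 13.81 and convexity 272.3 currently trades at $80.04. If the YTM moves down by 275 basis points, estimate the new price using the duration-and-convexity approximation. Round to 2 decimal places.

$118.68

Duration effect: -D_mod·Δy = -13.81 × (-0.0275) = +0.379775
Convexity effect: ½·C·(Δy)² = 0.5 × 272.3 × (-0.0275)² = +0.1029634375
ΔP/P ≈ +0.379775 + 0.1029634375 = +0.4827384375
New price ≈ 80.04 × (1 + 0.4827384375) = 118.6783845375.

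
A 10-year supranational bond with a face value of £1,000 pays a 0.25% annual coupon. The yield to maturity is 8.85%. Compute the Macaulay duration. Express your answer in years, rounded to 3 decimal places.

Periodic yield y = 0.0885. Discount each cash flow and weight by its year:
  t   CF        PV=CF/(1+0.0885)^t    t·PV
  1         2.50         2.2967         2.2967
  2         2.50         2.1100         4.2200
  3         2.50         1.9385         5.8154
  4         2.50         1.7808         7.1234
  5         2.50         1.6361         8.1803
  6         2.50         1.5030         9.0182
  7         2.50         1.3808         9.6658
  8         2.50         1.2686        10.1485
  9         2.50         1.1654        10.4888
  10    1,002.50       429.3387     4,293.3871
  Σ                    444.4187     4,360.3442
Price P = Σ PV = 444.4187.
Macaulay duration = Σ(t·PV) / P = 4,360.3442 / 444.4187 = 9.81134 years.

9.811 years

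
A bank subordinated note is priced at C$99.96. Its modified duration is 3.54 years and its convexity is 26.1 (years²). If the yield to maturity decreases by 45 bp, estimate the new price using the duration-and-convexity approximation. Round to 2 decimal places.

Duration effect: -D_mod·Δy = -3.54 × (-0.0045) = +0.015930
Convexity effect: ½·C·(Δy)² = 0.5 × 26.1 × (-0.0045)² = +0.0002642625
ΔP/P ≈ +0.015930 + 0.0002642625 = +0.0161942625
New price ≈ 99.96 × (1 + 0.0161942625) = 101.5787784795.

C$101.58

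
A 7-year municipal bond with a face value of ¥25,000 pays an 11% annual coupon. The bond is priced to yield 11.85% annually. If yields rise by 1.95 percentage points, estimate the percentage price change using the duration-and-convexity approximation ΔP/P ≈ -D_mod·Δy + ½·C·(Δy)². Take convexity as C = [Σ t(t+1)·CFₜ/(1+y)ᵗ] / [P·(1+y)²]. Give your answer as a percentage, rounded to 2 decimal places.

With y = 0.1185:
  t   CF        PV=CF/(1+0.1185)^t    t·PV        t(t+1)·PV
  1     2,750.00     2,458.6500     2,458.6500       4,917.3000
  2     2,750.00     2,198.1672     4,396.3343      13,189.0030
  3     2,750.00     1,965.2813     5,895.8440      23,583.3760
  4     2,750.00     1,757.0687     7,028.2748      35,141.3738
  5     2,750.00     1,570.9152     7,854.5762      47,127.4571
  6     2,750.00     1,404.4839     8,426.9034      58,988.3235
  7    27,750.00    12,671.0052    88,697.0363     709,576.2900
  Σ                 24,025.5715   124,757.6189     892,523.1234
P = 24,025.5715; D_Mac = 5.19270 yrs; D_mod = 4.64256 yrs; C = 29.69435.
Duration effect: -4.64256 × (+0.0195) = -0.090530
Convexity effect: 0.5 × 29.69435 × (0.0195)² = +0.0056456
ΔP/P ≈ -0.090530 + 0.0056456 = -0.084884 = -8.4884%.

-8.49%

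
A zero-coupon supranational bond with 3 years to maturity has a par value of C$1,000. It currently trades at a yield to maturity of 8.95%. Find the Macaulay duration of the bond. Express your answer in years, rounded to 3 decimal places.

A zero-coupon bond has a single cash flow at maturity, so its Macaulay duration equals its maturity: 3 years.

3.000 years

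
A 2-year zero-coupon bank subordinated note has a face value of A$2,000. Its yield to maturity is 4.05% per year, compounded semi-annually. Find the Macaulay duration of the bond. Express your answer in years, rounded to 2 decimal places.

A zero-coupon bond has a single cash flow at maturity, so its Macaulay duration equals its maturity: 2 years.
(Equivalently: 4 semi-annual periods ÷ 2 = 2 years.)

2.00 years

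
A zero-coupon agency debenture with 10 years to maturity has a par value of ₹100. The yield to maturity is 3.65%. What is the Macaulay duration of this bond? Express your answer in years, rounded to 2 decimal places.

10.00 years

A zero-coupon bond has a single cash flow at maturity, so its Macaulay duration equals its maturity: 10 years.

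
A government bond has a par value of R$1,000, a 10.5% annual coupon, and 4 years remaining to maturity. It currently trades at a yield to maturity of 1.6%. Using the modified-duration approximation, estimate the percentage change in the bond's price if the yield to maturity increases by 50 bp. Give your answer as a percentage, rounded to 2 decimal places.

Periodic yield y = 0.016. Modified duration first:
  t   CF        PV=CF/(1+0.016)^t    t·PV
  1       105.00       103.3465       103.3465
  2       105.00       101.7190       203.4379
  3       105.00       100.1171       300.3512
  4     1,105.00     1,037.0207     4,148.0830
  Σ                  1,342.2032     4,755.2186
P = 1,342.2032; D_Mac = 3.54285 yrs; D_mod = 3.54285/(1+0.016) = 3.48705 yrs.
ΔP/P ≈ -D_mod · Δy = -3.48705 × (+0.005) = -0.017435 = -1.7435%.

-1.74%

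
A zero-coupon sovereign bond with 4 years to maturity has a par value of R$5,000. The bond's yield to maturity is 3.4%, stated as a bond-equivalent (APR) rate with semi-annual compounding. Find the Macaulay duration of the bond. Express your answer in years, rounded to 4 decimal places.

A zero-coupon bond has a single cash flow at maturity, so its Macaulay duration equals its maturity: 4 years.
(Equivalently: 8 semi-annual periods ÷ 2 = 4 years.)

4.0000 years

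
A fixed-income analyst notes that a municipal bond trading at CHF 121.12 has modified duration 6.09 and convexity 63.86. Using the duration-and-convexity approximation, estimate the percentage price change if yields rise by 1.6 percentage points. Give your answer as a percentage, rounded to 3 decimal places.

Duration effect: -D_mod·Δy = -6.09 × (+0.016) = -0.097440
Convexity effect: ½·C·(Δy)² = 0.5 × 63.86 × (0.016)² = +0.00817408
ΔP/P ≈ -0.097440 + 0.00817408 = -0.08926592
= -8.926592%.

-8.927%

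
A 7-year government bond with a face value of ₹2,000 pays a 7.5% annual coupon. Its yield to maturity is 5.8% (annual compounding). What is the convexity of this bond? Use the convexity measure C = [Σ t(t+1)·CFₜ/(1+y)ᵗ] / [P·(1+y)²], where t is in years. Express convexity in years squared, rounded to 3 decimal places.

With y = 0.058:
  t   CF        PV=CF/(1+0.058)^t    t·PV        t(t+1)·PV
  1       150.00       141.7769       141.7769         283.5539
  2       150.00       134.0047       268.0093         804.0280
  3       150.00       126.6585       379.9754       1,519.9017
  4       150.00       119.7150       478.8600       2,394.3001
  5       150.00       113.1522       565.7609       3,394.5654
  6       150.00       106.9491       641.6948       4,491.8634
  7     2,150.00     1,448.9012    10,142.3087      81,138.4698
  Σ                  2,191.1576    12,618.3861      94,026.6823
P = 2,191.1576.
Convexity = Σ t(t+1)·PV / [P·(1+y)²] = 94,026.6823 / (2,191.1576 × 1.119364) = 38.33594.

38.336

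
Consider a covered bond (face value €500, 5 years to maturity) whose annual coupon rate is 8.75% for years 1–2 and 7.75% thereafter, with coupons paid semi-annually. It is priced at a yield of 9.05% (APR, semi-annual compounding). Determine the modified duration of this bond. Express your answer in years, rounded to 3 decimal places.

3.979 years

Periodic yield y = 0.04525. First find Macaulay duration:
  t   CF        PV=CF/(1+0.04525)^t    t·PV
  1       21.875        20.9280        20.9280
  2       21.875        20.0220        40.0440
  3       21.875        19.1552        57.4657
  4       21.875        18.3260        73.3039
  5       19.375        15.5289        77.6445
  6       19.375        14.8566        89.1399
  7       19.375        14.2135        99.4944
  8       19.375        13.5982       108.7853
  9       19.375        13.0095       117.0854
  10     519.375       333.6409     3,336.4090
  Σ                    483.2788     4,020.3001
P = 483.2788; Macaulay duration = 4,020.3001 / 483.2788 = 8.31880 half-year periods = 4.15940 years.
Modified duration = D_Mac / (1 + y) = 4.15940 / 1.04525 = 3.97934 years.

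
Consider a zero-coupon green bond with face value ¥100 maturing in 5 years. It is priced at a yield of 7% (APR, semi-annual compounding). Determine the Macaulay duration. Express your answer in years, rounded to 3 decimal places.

5.000 years

A zero-coupon bond has a single cash flow at maturity, so its Macaulay duration equals its maturity: 5 years.
(Equivalently: 10 semi-annual periods ÷ 2 = 5 years.)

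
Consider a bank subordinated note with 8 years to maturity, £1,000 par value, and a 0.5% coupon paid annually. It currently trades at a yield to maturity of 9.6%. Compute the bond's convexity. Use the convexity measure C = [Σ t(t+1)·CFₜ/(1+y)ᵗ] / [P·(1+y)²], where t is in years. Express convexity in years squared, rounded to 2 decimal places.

57.87

With y = 0.096:
  t   CF        PV=CF/(1+0.096)^t    t·PV        t(t+1)·PV
  1         5.00         4.5620         4.5620           9.1241
  2         5.00         4.1624         8.3249          24.9747
  3         5.00         3.7979        11.3936          45.5743
  4         5.00         3.4652        13.8608          69.3039
  5         5.00         3.1617        15.8084          94.8503
  6         5.00         2.8847        17.3084         121.1591
  7         5.00         2.6321        18.4244         147.3955
  8     1,005.00       482.7048     3,861.6385      34,754.7465
  Σ                    507.3708     3,951.3210      35,267.1283
P = 507.3708.
Convexity = Σ t(t+1)·PV / [P·(1+y)²] = 35,267.1283 / (507.3708 × 1.201216) = 57.86600.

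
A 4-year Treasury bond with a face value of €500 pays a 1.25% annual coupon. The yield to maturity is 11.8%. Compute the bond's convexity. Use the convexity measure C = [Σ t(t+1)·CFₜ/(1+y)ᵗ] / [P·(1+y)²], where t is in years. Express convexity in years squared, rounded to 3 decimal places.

15.514

With y = 0.118:
  t   CF        PV=CF/(1+0.118)^t    t·PV        t(t+1)·PV
  1         6.25         5.5903         5.5903          11.1807
  2         6.25         5.0003        10.0006          30.0018
  3         6.25         4.4725        13.4176          53.6705
  4       506.25       324.0394     1,296.1576       6,480.7880
  Σ                    339.1026     1,325.1662       6,575.6411
P = 339.1026.
Convexity = Σ t(t+1)·PV / [P·(1+y)²] = 6,575.6411 / (339.1026 × 1.249924) = 15.51399.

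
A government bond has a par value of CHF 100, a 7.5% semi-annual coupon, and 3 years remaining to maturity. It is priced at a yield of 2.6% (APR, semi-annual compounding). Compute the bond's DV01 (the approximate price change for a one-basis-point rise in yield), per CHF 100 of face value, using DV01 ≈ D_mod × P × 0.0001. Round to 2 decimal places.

CHF 0.03

Periodic yield y = 0.013.
  t   CF        PV=CF/(1+0.013)^t    t·PV
  1         3.75         3.7019         3.7019
  2         3.75         3.6544         7.3087
  3         3.75         3.6075        10.8224
  4         3.75         3.5612        14.2447
  5         3.75         3.5155        17.5774
  6       103.75        96.0133       576.0798
  Σ                    114.0537       629.7350
P = 114.0537; D_Mac = 5.52139 half-year periods = 2.76070 yrs; D_mod = 2.72527 yrs.
DV01 ≈ 2.72527 × 114.0537 × 0.0001 = 0.031083.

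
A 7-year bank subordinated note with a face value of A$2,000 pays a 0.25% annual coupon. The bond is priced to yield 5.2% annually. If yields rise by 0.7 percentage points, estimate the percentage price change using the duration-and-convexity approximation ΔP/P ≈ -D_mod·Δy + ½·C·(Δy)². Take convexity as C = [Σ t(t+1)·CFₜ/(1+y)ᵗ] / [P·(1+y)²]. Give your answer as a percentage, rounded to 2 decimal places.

With y = 0.052:
  t   CF        PV=CF/(1+0.052)^t    t·PV        t(t+1)·PV
  1         5.00         4.7529         4.7529           9.5057
  2         5.00         4.5179         9.0358          27.1075
  3         5.00         4.2946        12.8838          51.5352
  4         5.00         4.0823        16.3293          81.6464
  5         5.00         3.8805        19.4027         116.4160
  6         5.00         3.6887        22.1323         154.9262
  7     2,005.00     1,406.0611     9,842.4278      78,739.4225
  Σ                  1,431.2781     9,926.9646      79,180.5595
P = 1,431.2781; D_Mac = 6.93573 yrs; D_mod = 6.59290 yrs; C = 49.98769.
Duration effect: -6.59290 × (+0.007) = -0.046150
Convexity effect: 0.5 × 49.98769 × (0.007)² = +0.0012247
ΔP/P ≈ -0.046150 + 0.0012247 = -0.044926 = -4.4926%.

-4.49%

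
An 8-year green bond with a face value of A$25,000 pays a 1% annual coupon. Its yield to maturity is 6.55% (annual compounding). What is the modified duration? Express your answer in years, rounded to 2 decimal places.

7.18 years

Periodic yield y = 0.0655. First find Macaulay duration:
  t   CF        PV=CF/(1+0.0655)^t    t·PV
  1       250.00       234.6316       234.6316
  2       250.00       220.2080       440.4160
  3       250.00       206.6711       620.0132
  4       250.00       193.9663       775.8650
  5       250.00       182.0425       910.2124
  6       250.00       170.8517     1,025.1102
  7       250.00       160.3488     1,122.4419
  8    25,250.00    15,199.6557   121,597.2455
  Σ                 16,568.3756   126,725.9357
P = 16,568.3756; Macaulay duration = 126,725.9357 / 16,568.3756 = 7.64866 years.
Modified duration = D_Mac / (1 + y) = 7.64866 / 1.0655 = 7.17847 years.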